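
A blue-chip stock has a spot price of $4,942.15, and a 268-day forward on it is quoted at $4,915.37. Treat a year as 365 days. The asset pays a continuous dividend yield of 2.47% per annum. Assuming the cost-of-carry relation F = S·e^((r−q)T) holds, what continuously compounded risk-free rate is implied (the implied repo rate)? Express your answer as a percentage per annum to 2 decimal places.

1.73%

From F = S·e^((r−q)T): (r − q) = ln(F/S)/T
ln(4915.37/4942.15) = ln(0.994581) = -0.005434
(r − q) = -0.005434 / (268/365) = -0.007401
r = ln(F/S)/T + q = -0.007401 + 0.0247 = 0.017299
r = 1.73%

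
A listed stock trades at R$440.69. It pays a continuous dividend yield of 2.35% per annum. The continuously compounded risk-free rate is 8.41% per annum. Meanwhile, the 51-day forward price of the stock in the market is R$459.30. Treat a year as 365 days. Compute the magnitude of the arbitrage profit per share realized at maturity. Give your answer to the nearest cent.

Fair forward: F* = S·e^(carry·T), with carry = (r − q) = 0.0841 − 0.0235 = 0.0606
F* = 440.69 · e^(0.0606 × 51/365) = 440.69 · e^0.008467 = 440.69 × 1.008503 = R$444.4372
Market R$459.30 > fair R$444.4372: forward overpriced → cash-and-carry (buy spot, short the forward).
At maturity, profit = |F_mkt − F*| = |459.30 − 444.4372| = R$14.86 per share

R$14.86 per share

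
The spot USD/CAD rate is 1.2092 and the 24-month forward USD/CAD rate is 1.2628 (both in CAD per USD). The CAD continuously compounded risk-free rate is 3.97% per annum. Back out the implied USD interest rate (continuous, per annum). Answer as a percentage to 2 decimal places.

1.80%

F = S·e^((r_CAD − r_USD)T) ⇒ r_USD = r_CAD − ln(F/S)/T
ln(1.2628/1.2092) = 0.043372; /(24/12) = 0.021686
r_USD = 0.0397 − 0.021686 = 0.018014
r_USD = 1.80%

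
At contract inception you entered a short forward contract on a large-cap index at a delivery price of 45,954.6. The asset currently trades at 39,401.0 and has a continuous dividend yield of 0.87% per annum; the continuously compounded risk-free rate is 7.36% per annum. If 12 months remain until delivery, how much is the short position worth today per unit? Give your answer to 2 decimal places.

3634.11

Current fair forward for the remaining 12 months: F = S·e^((r − q)·T), (r − q) = 0.0736 − 0.0087 = 0.0649
F = 39401.0 · e^(0.0649 × 12/12) = 39401.0 × 1.06705231 = 42042.9281
Value of long forward = (F − K)·e^(−rT) = (42042.9281 − 45954.6) · e^(−0.0736·12/12)
= -3911.6719 × 0.92904324 = -3634.11
Short position value = −(long value) = 3634.11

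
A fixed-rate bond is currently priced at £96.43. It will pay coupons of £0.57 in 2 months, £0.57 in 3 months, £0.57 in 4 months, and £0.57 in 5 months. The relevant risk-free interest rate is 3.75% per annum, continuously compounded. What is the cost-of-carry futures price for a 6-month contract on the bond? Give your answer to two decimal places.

PV(coupons) I = 0.57·e^(−0.0375·2/12) + 0.57·e^(−0.0375·3/12) + 0.57·e^(−0.0375·4/12) + 0.57·e^(−0.0375·5/12)
I = 0.5664 + 0.5647 + 0.5629 + 0.5612 = 2.2552
F = (S − I)·e^(rT) = (96.43 − 2.2552) · e^(0.0375·6/12)
= 94.1748 · e^0.018750 = 94.1748 × 1.018927 = £95.96

£95.96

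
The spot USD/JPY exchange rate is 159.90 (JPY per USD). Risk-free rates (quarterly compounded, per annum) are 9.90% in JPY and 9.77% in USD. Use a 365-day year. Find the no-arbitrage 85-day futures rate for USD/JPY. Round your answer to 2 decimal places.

159.95

By covered interest parity, F = S · (1+r_JPY/4)^(4T) / (1+r_USD/4)^(4T)
= 159.90 × 1.023035 / 1.022733 = 159.90 × 1.000295
F = 159.95 JPY per USD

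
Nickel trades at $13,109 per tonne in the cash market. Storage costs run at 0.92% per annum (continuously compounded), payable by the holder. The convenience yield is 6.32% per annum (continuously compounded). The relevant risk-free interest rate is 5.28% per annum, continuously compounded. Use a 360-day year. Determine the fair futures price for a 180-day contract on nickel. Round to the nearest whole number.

Net carry = r + u − y = 0.0528 + 0.0092 − 0.0632 = -0.0012
F = S·e^((r+u−y)T) = 13109 · e^(-0.0012 × 180/360) = 13109 · e^-0.000600
= 13109 × 0.999400 = $13,101 per tonne

$13,101 per tonne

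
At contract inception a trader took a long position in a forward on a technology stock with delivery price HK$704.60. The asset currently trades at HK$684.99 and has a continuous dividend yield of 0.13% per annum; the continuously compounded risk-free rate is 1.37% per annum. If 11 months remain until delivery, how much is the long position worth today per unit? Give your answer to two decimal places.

-HK$11.63

Current fair forward for the remaining 11 months: F = S·e^((r − q)·T), (r − q) = 0.0137 − 0.0013 = 0.0124
F = 684.99 · e^(0.0124 × 11/12) = 684.99 × 1.011432 = 692.8208
Value of long forward = (F − K)·e^(−rT) = (692.8208 − 704.60) · e^(−0.0137·11/12)
= -11.7792 × 0.987520 = -11.63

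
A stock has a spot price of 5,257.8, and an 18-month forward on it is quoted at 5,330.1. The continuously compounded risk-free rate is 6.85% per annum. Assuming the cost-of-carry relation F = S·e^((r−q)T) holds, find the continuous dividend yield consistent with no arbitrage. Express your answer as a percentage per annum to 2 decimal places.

From F = S·e^((r−q)T): (r − q) = ln(F/S)/T
ln(5330.1/5257.8) = ln(1.013751) = 0.013657
(r − q) = 0.013657 / (18/12) = 0.009105
q = r − ln(F/S)/T = 0.0685 − 0.009105 = 0.059395
q = 5.94%

5.94%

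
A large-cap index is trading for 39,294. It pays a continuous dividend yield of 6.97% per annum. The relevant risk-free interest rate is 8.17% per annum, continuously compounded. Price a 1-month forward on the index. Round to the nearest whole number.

F = S·e^((r − q)T) = 39294 · e^((0.0817 − 0.0697) × 1/12)
= 39294 · e^0.001000 = 39294 × 1.001001
F = 39,333

39,333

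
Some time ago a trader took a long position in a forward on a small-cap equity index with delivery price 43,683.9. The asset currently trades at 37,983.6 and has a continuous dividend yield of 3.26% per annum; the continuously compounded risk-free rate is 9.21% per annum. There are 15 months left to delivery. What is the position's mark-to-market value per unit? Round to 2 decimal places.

-2466.60

Current fair forward for the remaining 15 months: F = S·e^((r − q)·T), (r − q) = 0.0921 − 0.0326 = 0.0595
F = 37983.6 · e^(0.0595 × 15/12) = 37983.6 × 1.07721068 = 40916.3396
Value of long forward = (F − K)·e^(−rT) = (40916.3396 − 43683.9) · e^(−0.0921·15/12)
= -2767.5604 × 0.89125473 = -2466.60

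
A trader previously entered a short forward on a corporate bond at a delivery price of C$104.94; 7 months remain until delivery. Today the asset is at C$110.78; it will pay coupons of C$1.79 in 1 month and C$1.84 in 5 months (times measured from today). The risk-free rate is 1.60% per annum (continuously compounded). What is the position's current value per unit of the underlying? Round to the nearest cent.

-C$3.20

PV(remaining coupons) I = 1.79·e^(−0.0160·1/12) + 1.84·e^(−0.0160·5/12) = 3.6154
Current forward F = (S − I)·e^(rT) = (110.78 − 3.6154)·e^(0.0160·7/12) = 107.1646 × 1.009377 = 108.1695
Value (long) = (F − K)·e^(−rT) = (108.1695 − 104.94) × 0.990710 = 3.1995
Short position value = −(long value) = -C$3.20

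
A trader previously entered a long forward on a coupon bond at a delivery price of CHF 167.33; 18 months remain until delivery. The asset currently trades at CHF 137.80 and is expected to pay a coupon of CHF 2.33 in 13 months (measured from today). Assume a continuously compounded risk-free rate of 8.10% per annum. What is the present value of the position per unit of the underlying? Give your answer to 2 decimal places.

-CHF 12.52

PV(remaining coupons) I = 2.33·e^(−0.0810·13/12) = 2.1343
Current forward F = (S − I)·e^(rT) = (137.80 − 2.1343)·e^(0.0810·18/12) = 135.6657 × 1.129189 = 153.1922
Value (long) = (F − K)·e^(−rT) = (153.1922 − 167.33) × 0.885591 = -12.5203
Value = -CHF 12.52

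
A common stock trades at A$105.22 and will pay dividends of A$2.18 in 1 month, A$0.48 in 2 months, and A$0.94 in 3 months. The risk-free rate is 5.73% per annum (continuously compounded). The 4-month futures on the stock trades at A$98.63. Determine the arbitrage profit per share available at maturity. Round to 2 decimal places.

A$4.98 per share

PV(dividends) I = 2.18·e^(−0.0573·1/12) + 0.48·e^(−0.0573·2/12) + 0.94·e^(−0.0573·3/12) = 3.5717
Fair futures F* = (S − I)·e^(rT) = (105.22 − 3.5717)·e^0.019100 = 101.6483 × 1.019284 = 103.6085
Market A$98.63 < fair 103.6085: forward underpriced → reverse cash-and-carry (short the stock, invest proceeds at r, pay the dividends, go long the forward).
Profit at T = |F_mkt − F*| = |98.63 − 103.6085| = A$4.98 per share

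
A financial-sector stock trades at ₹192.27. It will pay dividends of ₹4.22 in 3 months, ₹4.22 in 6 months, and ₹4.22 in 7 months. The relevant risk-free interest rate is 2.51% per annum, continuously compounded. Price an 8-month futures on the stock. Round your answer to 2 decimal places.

PV(dividends) I = 4.22·e^(−0.0251·3/12) + 4.22·e^(−0.0251·6/12) + 4.22·e^(−0.0251·7/12)
I = 4.1936 + 4.1674 + 4.1587 = 12.5197
F = (S − I)·e^(rT) = (192.27 − 12.5197) · e^(0.0251·8/12)
= 179.7503 · e^0.016733 = 179.7503 × 1.016874 = ₹182.78

₹182.78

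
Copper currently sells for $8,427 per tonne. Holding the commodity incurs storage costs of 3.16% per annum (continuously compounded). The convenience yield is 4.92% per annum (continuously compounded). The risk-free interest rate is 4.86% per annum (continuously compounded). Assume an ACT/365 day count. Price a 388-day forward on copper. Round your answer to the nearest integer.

Net carry = r + u − y = 0.0486 + 0.0316 − 0.0492 = 0.0310
F = S·e^((r+u−y)T) = 8427 · e^(0.0310 × 388/365) = 8427 · e^0.032953
= 8427 × 1.033502 = $8,709 per tonne

$8,709 per tonne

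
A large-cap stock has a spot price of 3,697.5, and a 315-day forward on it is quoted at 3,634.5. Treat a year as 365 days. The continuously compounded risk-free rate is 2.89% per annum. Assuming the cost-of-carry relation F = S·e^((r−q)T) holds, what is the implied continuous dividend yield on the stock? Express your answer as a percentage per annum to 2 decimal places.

From F = S·e^((r−q)T): (r − q) = ln(F/S)/T
ln(3634.5/3697.5) = ln(0.982961) = -0.017186
(r − q) = -0.017186 / (315/365) = -0.019914
q = r − ln(F/S)/T = 0.0289 + 0.019914 = 0.048814
q = 4.88%

4.88%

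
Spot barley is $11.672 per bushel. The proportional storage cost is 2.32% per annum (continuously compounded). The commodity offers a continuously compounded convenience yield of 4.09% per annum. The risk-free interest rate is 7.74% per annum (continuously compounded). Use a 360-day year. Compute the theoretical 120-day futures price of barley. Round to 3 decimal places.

Net carry = r + u − y = 0.0774 + 0.0232 − 0.0409 = 0.0597
F = S·e^((r+u−y)T) = 11.672 · e^(0.0597 × 120/360) = 11.672 · e^0.019900
= 11.672 × 1.020099 = $11.907 per bushel

$11.907 per bushel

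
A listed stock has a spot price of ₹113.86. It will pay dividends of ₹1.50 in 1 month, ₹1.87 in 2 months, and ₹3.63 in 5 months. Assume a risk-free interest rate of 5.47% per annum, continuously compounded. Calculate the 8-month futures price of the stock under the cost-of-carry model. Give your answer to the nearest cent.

₹110.94

PV(dividends) I = 1.50·e^(−0.0547·1/12) + 1.87·e^(−0.0547·2/12) + 3.63·e^(−0.0547·5/12)
I = 1.4932 + 1.8530 + 3.5482 = 6.8944
F = (S − I)·e^(rT) = (113.86 − 6.8944) · e^(0.0547·8/12)
= 106.9656 · e^0.036467 = 106.9656 × 1.037140 = ₹110.94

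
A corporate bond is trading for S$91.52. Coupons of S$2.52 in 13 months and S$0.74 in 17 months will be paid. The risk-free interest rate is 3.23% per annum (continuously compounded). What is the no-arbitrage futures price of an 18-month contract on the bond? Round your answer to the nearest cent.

S$92.77

PV(coupons) I = 2.52·e^(−0.0323·13/12) + 0.74·e^(−0.0323·17/12)
I = 2.4333 + 0.7069 = 3.1402
F = (S − I)·e^(rT) = (91.52 − 3.1402) · e^(0.0323·18/12)
= 88.3798 · e^0.048450 = 88.3798 × 1.049643 = S$92.77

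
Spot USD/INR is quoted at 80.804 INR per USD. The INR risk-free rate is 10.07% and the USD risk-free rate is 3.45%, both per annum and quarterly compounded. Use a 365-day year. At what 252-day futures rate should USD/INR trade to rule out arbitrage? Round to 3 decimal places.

By covered interest parity, F = S · (1+r_INR/4)^(4T) / (1+r_USD/4)^(4T)
= 80.804 × 1.071076 / 1.024001 = 80.804 × 1.045972
F = 84.519 INR per USD

84.519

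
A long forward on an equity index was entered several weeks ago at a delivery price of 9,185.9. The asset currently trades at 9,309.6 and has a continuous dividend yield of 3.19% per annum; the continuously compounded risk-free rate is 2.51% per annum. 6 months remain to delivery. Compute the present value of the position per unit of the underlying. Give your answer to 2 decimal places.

Current fair forward for the remaining 6 months: F = S·e^((r − q)·T), (r − q) = 0.0251 − 0.0319 = -0.0068
F = 9309.6 · e^(-0.0068 × 6/12) = 9309.6 × 0.99660577 = 9278.0011
Value of long forward = (F − K)·e^(−rT) = (9278.0011 − 9185.9) · e^(−0.0251·6/12)
= 92.1011 × 0.98752842 = 90.95

90.95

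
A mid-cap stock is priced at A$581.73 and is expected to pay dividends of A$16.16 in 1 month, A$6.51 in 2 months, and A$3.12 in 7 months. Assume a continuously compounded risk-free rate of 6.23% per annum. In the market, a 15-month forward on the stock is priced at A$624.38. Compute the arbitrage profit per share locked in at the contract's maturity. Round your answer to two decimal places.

A$23.13 per share

PV(dividends) I = 16.16·e^(−0.0623·1/12) + 6.51·e^(−0.0623·2/12) + 3.12·e^(−0.0623·7/12) = 25.5277
Fair forward F* = (S − I)·e^(rT) = (581.73 − 25.5277)·e^0.077875 = 556.2023 × 1.080988 = 601.2480
Market A$624.38 > fair 601.2480: forward overpriced → cash-and-carry (borrow at r, buy the stock and collect the dividends, short the forward).
Profit at T = |F_mkt − F*| = |624.38 − 601.2480| = A$23.13 per share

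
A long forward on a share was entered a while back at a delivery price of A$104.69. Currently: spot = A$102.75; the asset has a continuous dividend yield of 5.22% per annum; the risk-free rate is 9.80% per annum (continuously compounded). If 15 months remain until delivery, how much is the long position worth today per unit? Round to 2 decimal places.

Current fair forward for the remaining 15 months: F = S·e^((r − q)·T), (r − q) = 0.0980 − 0.0522 = 0.0458
F = 102.75 · e^(0.0458 × 15/12) = 102.75 × 1.058921 = 108.8041
Value of long forward = (F − K)·e^(−rT) = (108.8041 − 104.69) · e^(−0.0980·15/12)
= 4.1141 × 0.884706 = 3.64

A$3.64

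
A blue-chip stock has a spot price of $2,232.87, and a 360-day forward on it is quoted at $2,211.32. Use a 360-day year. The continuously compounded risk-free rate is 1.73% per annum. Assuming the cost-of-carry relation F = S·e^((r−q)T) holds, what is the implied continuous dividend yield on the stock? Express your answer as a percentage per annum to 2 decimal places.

From F = S·e^((r−q)T): (r − q) = ln(F/S)/T
ln(2211.32/2232.87) = ln(0.990349) = -0.009698
(r − q) = -0.009698 / (360/360) = -0.009698
q = r − ln(F/S)/T = 0.0173 + 0.009698 = 0.026998
q = 2.70%

2.70%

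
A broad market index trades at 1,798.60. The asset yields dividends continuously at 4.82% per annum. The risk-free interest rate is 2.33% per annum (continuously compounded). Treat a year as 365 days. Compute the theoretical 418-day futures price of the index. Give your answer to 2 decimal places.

1,748.04

F = S·e^((r − q)T) = 1798.60 · e^((0.0233 − 0.0482) × 418/365)
= 1798.60 · e^-0.02851562 = 1798.60 × 0.97188711
F = 1,748.04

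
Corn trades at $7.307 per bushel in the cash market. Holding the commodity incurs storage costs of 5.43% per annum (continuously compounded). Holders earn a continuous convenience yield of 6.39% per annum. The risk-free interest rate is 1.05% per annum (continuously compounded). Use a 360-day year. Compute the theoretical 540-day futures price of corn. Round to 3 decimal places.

$7.317 per bushel

Net carry = r + u − y = 0.0105 + 0.0543 − 0.0639 = 0.0009
F = S·e^((r+u−y)T) = 7.307 · e^(0.0009 × 540/360) = 7.307 · e^0.001350
= 7.307 × 1.001351 = $7.317 per bushel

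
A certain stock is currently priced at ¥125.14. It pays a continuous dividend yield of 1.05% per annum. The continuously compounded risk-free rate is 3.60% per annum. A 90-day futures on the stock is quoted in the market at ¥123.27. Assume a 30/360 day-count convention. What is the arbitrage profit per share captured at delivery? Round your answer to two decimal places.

Fair futures: F* = S·e^(carry·T), with carry = (r − q) = 0.0360 − 0.0105 = 0.0255
F* = 125.14 · e^(0.0255 × 90/360) = 125.14 · e^0.006375 = 125.14 × 1.006395 = ¥125.9403
Market ¥123.27 < fair ¥125.9403: forward underpriced → reverse cash-and-carry (short spot, go long the forward).
At maturity, profit = |F_mkt − F*| = |123.27 − 125.9403| = ¥2.67 per share

¥2.67 per share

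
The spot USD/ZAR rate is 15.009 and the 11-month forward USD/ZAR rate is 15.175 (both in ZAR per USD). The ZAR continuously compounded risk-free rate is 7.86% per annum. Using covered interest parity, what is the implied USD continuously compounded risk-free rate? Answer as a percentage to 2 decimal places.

F = S·e^((r_ZAR − r_USD)T) ⇒ r_USD = r_ZAR − ln(F/S)/T
ln(15.175/15.009) = 0.010999; /(11/12) = 0.011999
r_USD = 0.0786 − 0.011999 = 0.066601
r_USD = 6.66%

6.66%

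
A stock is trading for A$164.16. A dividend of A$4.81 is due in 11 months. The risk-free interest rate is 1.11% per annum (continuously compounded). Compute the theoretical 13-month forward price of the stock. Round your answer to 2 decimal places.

A$161.33

PV(dividends) I = 4.81·e^(−0.0111·11/12)
I = 4.7613
F = (S − I)·e^(rT) = (164.16 − 4.7613) · e^(0.0111·13/12)
= 159.3987 · e^0.012025 = 159.3987 × 1.012098 = A$161.33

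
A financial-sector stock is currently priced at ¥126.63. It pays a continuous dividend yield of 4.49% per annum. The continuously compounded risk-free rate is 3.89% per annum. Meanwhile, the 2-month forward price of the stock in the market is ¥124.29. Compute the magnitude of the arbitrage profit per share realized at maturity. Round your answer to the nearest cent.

Fair forward: F* = S·e^(carry·T), with carry = (r − q) = 0.0389 − 0.0449 = -0.0060
F* = 126.63 · e^(-0.0060 × 2/12) = 126.63 · e^-0.001000 = 126.63 × 0.999000 = ¥126.5034
Market ¥124.29 < fair ¥126.5034: forward underpriced → reverse cash-and-carry (short spot, go long the forward).
At maturity, profit = |F_mkt − F*| = |124.29 − 126.5034| = ¥2.21 per share

¥2.21 per share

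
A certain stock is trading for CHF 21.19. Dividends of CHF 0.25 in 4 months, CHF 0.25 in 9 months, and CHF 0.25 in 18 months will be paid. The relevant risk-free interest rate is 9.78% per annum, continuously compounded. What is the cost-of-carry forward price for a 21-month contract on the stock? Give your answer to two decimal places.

PV(dividends) I = 0.25·e^(−0.0978·4/12) + 0.25·e^(−0.0978·9/12) + 0.25·e^(−0.0978·18/12)
I = 0.2420 + 0.2323 + 0.2159 = 0.6902
F = (S − I)·e^(rT) = (21.19 − 0.6902) · e^(0.0978·21/12)
= 20.4998 · e^0.171150 = 20.4998 × 1.186669 = CHF 24.33

CHF 24.33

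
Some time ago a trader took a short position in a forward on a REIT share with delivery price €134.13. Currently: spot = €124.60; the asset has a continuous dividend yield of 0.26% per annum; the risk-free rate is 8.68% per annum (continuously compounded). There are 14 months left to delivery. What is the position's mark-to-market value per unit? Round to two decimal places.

Current fair forward for the remaining 14 months: F = S·e^((r − q)·T), (r − q) = 0.0868 − 0.0026 = 0.0842
F = 124.60 · e^(0.0842 × 14/12) = 124.60 × 1.103220 = 137.4612
Value of long forward = (F − K)·e^(−rT) = (137.4612 − 134.13) · e^(−0.0868·14/12)
= 3.3312 × 0.903692 = 3.01
Short position value = −(long value) = -€3.01

-€3.01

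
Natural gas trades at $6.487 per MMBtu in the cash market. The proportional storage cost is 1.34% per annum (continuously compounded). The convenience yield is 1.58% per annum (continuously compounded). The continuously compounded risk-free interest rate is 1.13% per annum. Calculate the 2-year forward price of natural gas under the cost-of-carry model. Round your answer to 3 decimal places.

$6.604 per MMBtu

Net carry = r + u − y = 0.0113 + 0.0134 − 0.0158 = 0.0089
F = S·e^((r+u−y)T) = 6.487 · e^(0.0089 × 2) = 6.487 · e^0.017800
= 6.487 × 1.017959 = $6.604 per MMBtu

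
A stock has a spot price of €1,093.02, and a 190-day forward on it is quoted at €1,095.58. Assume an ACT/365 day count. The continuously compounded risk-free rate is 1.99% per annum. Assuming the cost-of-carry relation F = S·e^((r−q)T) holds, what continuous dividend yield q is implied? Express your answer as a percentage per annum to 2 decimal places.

1.54%

From F = S·e^((r−q)T): (r − q) = ln(F/S)/T
ln(1095.58/1093.02) = ln(1.002342) = 0.002339
(r − q) = 0.002339 / (190/365) = 0.004493
q = r − ln(F/S)/T = 0.0199 − 0.004493 = 0.015407
q = 1.54%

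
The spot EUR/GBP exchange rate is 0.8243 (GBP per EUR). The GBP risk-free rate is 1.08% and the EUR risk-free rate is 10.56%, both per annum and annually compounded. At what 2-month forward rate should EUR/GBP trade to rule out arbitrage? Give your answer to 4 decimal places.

0.8121

By covered interest parity, F = S · (1+r_GBP)^T / (1+r_EUR)^T
= 0.8243 × 1.001792 / 1.016872 = 0.8243 × 0.985170
F = 0.8121 GBP per EUR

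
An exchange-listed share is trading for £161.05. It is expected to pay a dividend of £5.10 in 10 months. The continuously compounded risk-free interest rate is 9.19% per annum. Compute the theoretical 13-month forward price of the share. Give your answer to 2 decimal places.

£172.69

PV(dividends) I = 5.10·e^(−0.0919·10/12)
I = 4.7240
F = (S − I)·e^(rT) = (161.05 − 4.7240) · e^(0.0919·13/12)
= 156.3260 · e^0.099558 = 156.3260 × 1.104683 = £172.69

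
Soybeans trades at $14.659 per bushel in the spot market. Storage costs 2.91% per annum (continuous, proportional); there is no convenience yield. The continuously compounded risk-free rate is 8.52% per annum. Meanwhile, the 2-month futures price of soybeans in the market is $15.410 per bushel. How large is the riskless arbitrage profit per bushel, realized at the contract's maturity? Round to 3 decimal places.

$0.469 per bushel

Fair futures: F* = S·e^(carry·T), with carry = (r + u) = 0.0852 + 0.0291 = 0.1143
F* = 14.659 · e^(0.1143 × 2/12) = 14.659 · e^0.019050 = 14.659 × 1.019233 = $14.9409
Market $15.410 > fair $14.9409: forward overpriced → cash-and-carry (buy spot, short the forward).
At maturity, profit = |F_mkt − F*| = |15.410 − 14.9409| = $0.469 per bushel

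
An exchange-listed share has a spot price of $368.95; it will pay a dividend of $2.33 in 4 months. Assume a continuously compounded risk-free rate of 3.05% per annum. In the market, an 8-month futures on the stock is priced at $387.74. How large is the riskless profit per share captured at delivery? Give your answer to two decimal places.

$13.57 per share

PV(dividends) I = 2.33·e^(−0.0305·4/12) = 2.3064
Fair futures F* = (S − I)·e^(rT) = (368.95 − 2.3064)·e^0.020333 = 366.6436 × 1.020541 = 374.1748
Market $387.74 > fair 374.1748: forward overpriced → cash-and-carry (borrow at r, buy the stock and collect the dividends, short the forward).
Profit at T = |F_mkt − F*| = |387.74 − 374.1748| = $13.57 per share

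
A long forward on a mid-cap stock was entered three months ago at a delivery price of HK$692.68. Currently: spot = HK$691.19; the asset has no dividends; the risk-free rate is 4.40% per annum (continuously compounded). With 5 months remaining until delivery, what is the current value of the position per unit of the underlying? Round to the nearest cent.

HK$11.09

Current fair forward for the remaining 5 months: F = S·e^(r·T), r = 0.0440
F = 691.19 · e^(0.0440 × 5/12) = 691.19 × 1.018502 = 703.9784
Value of long forward = (F − K)·e^(−rT) = (703.9784 − 692.68) · e^(−0.0440·5/12)
= 11.2984 × 0.981834 = 11.09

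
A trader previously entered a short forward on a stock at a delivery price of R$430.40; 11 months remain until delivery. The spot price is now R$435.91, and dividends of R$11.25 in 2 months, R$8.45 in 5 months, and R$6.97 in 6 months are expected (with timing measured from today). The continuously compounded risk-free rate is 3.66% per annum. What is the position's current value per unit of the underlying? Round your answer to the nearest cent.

R$6.64

PV(remaining dividends) I = 11.25·e^(−0.0366·2/12) + 8.45·e^(−0.0366·5/12) + 6.97·e^(−0.0366·6/12) = 26.3473
Current forward F = (S − I)·e^(rT) = (435.91 − 26.3473)·e^(0.0366·11/12) = 409.5627 × 1.034119 = 423.5366
Value (long) = (F − K)·e^(−rT) = (423.5366 − 430.40) × 0.967007 = -6.6370
Short position value = −(long value) = R$6.64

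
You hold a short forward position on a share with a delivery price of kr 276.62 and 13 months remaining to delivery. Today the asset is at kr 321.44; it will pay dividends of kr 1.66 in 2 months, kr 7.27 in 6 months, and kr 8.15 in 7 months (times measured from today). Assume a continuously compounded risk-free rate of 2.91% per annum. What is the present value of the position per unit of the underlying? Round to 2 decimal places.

-kr 36.57

PV(remaining dividends) I = 1.66·e^(−0.0291·2/12) + 7.27·e^(−0.0291·6/12) + 8.15·e^(−0.0291·7/12) = 16.8298
Current forward F = (S − I)·e^(rT) = (321.44 − 16.8298)·e^(0.0291·13/12) = 304.6102 × 1.032027 = 314.3660
Value (long) = (F − K)·e^(−rT) = (314.3660 − 276.62) × 0.968967 = 36.5746
Short position value = −(long value) = -kr 36.57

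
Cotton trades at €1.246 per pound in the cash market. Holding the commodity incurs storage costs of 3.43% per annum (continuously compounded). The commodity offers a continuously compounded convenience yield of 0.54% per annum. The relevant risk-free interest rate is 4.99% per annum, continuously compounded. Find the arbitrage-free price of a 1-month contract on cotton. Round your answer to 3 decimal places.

Net carry = r + u − y = 0.0499 + 0.0343 − 0.0054 = 0.0788
F = S·e^((r+u−y)T) = 1.246 · e^(0.0788 × 1/12) = 1.246 · e^0.006567
= 1.246 × 1.006589 = €1.254 per pound

€1.254 per pound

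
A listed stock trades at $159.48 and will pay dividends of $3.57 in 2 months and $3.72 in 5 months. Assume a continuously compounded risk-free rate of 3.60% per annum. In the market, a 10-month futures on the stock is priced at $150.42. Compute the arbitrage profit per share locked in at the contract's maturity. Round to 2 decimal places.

$6.48 per share

PV(dividends) I = 3.57·e^(−0.0360·2/12) + 3.72·e^(−0.0360·5/12) = 7.2133
Fair futures F* = (S − I)·e^(rT) = (159.48 − 7.2133)·e^0.030000 = 152.2667 × 1.030455 = 156.9040
Market $150.42 < fair 156.9040: forward underpriced → reverse cash-and-carry (short the stock, invest proceeds at r, pay the dividends, go long the forward).
Profit at T = |F_mkt − F*| = |150.42 − 156.9040| = $6.48 per share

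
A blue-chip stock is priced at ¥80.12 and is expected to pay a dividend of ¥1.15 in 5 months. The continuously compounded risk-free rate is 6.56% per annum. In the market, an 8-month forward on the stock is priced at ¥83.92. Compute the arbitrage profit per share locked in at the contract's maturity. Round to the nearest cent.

PV(dividends) I = 1.15·e^(−0.0656·5/12) = 1.1190
Fair forward F* = (S − I)·e^(rT) = (80.12 − 1.1190)·e^0.043733 = 79.0010 × 1.044703 = 82.5326
Market ¥83.92 > fair 82.5326: forward overpriced → cash-and-carry (borrow at r, buy the stock and collect the dividends, short the forward).
Profit at T = |F_mkt − F*| = |83.92 − 82.5326| = ¥1.39 per share

¥1.39 per share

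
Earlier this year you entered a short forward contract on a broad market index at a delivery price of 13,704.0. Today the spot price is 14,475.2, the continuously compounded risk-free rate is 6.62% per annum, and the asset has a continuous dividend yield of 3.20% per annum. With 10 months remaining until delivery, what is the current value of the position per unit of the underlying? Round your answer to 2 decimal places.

Current fair forward for the remaining 10 months: F = S·e^((r − q)·T), (r − q) = 0.0662 − 0.0320 = 0.0342
F = 14475.2 · e^(0.0342 × 10/12) = 14475.2 × 1.02891001 = 14893.6782
Value of long forward = (F − K)·e^(−rT) = (14893.6782 − 13704.0) · e^(−0.0662·10/12)
= 1189.6782 × 0.94632741 = 1125.83
Short position value = −(long value) = -1125.83

-1125.83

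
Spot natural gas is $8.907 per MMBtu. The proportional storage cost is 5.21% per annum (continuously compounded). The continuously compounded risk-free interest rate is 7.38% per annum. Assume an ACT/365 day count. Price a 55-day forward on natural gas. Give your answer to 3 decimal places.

Net carry = r + u − y = 0.0738 + 0.0521 − 0.0000 = 0.1259
F = S·e^((r+u−y)T) = 8.907 · e^(0.1259 × 55/365) = 8.907 · e^0.018971
= 8.907 × 1.019152 = $9.078 per MMBtu

$9.078 per MMBtu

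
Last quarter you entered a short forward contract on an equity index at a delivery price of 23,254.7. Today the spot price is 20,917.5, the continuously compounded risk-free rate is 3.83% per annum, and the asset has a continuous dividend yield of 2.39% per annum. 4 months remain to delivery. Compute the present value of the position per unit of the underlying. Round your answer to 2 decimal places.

Current fair forward for the remaining 4 months: F = S·e^((r − q)·T), (r − q) = 0.0383 − 0.0239 = 0.0144
F = 20917.5 · e^(0.0144 × 4/12) = 20917.5 × 1.00481154 = 21018.1454
Value of long forward = (F − K)·e^(−rT) = (21018.1454 − 23254.7) · e^(−0.0383·4/12)
= -2236.5546 × 0.98731448 = -2208.18
Short position value = −(long value) = 2208.18

2208.18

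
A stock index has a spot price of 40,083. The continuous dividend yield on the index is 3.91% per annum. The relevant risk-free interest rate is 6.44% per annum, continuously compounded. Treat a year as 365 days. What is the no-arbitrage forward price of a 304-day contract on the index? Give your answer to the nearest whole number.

40,937

F = S·e^((r − q)T) = 40083 · e^((0.0644 − 0.0391) × 304/365)
= 40083 · e^0.021072 = 40083 × 1.021296
F = 40,937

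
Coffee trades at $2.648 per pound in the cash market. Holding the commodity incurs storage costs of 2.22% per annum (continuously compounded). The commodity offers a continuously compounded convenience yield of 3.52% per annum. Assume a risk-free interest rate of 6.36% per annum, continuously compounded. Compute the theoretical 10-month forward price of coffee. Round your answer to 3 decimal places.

Net carry = r + u − y = 0.0636 + 0.0222 − 0.0352 = 0.0506
F = S·e^((r+u−y)T) = 2.648 · e^(0.0506 × 10/12) = 2.648 · e^0.042167
= 2.648 × 1.043069 = $2.762 per pound

$2.762 per pound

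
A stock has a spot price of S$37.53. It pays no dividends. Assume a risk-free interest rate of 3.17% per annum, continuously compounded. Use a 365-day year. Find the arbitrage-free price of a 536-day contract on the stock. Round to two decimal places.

F = S·e^(rT) = 37.53 · e^(0.0317 × 536/365)
= 37.53 · e^0.046551 = 37.53 × 1.047652
F = S$39.32

S$39.32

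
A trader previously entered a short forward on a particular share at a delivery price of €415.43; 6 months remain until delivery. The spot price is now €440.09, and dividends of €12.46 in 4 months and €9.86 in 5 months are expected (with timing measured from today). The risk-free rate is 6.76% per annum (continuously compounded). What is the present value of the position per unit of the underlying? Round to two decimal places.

-€16.70

PV(remaining dividends) I = 12.46·e^(−0.0676·4/12) + 9.86·e^(−0.0676·5/12) = 21.7685
Current forward F = (S − I)·e^(rT) = (440.09 − 21.7685)·e^(0.0676·6/12) = 418.3215 × 1.034378 = 432.7026
Value (long) = (F − K)·e^(−rT) = (432.7026 − 415.43) × 0.966765 = 16.6985
Short position value = −(long value) = -€16.70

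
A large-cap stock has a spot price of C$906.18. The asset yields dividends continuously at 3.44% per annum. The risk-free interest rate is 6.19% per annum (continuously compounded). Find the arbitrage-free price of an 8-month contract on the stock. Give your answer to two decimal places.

F = S·e^((r − q)T) = 906.18 · e^((0.0619 − 0.0344) × 8/12)
= 906.18 · e^0.018333 = 906.18 × 1.018502
F = C$922.95

C$922.95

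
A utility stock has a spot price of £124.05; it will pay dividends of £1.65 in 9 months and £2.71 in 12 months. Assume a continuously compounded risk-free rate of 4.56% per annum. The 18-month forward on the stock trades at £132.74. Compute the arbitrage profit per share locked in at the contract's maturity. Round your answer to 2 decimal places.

£4.39 per share

PV(dividends) I = 1.65·e^(−0.0456·9/12) + 2.71·e^(−0.0456·12/12) = 4.1837
Fair forward F* = (S − I)·e^(rT) = (124.05 − 4.1837)·e^0.068400 = 119.8663 × 1.070794 = 128.3521
Market £132.74 > fair 128.3521: forward overpriced → cash-and-carry (borrow at r, buy the stock and collect the dividends, short the forward).
Profit at T = |F_mkt − F*| = |132.74 − 128.3521| = £4.39 per share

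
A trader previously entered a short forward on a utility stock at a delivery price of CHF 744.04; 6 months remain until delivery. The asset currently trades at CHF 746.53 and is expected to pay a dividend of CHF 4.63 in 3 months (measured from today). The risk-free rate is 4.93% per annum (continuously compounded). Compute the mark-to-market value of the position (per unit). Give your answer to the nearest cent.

-CHF 16.03

PV(remaining dividends) I = 4.63·e^(−0.0493·3/12) = 4.5733
Current forward F = (S − I)·e^(rT) = (746.53 − 4.5733)·e^(0.0493·6/12) = 741.9567 × 1.024956 = 760.4730
Value (long) = (F − K)·e^(−rT) = (760.4730 − 744.04) × 0.975651 = 16.0329
Short position value = −(long value) = -CHF 16.03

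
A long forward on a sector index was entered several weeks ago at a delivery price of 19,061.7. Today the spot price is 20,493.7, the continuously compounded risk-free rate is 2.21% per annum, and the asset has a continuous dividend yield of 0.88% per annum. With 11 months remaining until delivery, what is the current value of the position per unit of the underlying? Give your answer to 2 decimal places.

Current fair forward for the remaining 11 months: F = S·e^((r − q)·T), (r − q) = 0.0221 − 0.0088 = 0.0133
F = 20493.7 · e^(0.0133 × 11/12) = 20493.7 × 1.01226629 = 20745.0817
Value of long forward = (F − K)·e^(−rT) = (20745.0817 − 19061.7) · e^(−0.0221·11/12)
= 1683.3817 × 0.97994549 = 1649.62

1649.62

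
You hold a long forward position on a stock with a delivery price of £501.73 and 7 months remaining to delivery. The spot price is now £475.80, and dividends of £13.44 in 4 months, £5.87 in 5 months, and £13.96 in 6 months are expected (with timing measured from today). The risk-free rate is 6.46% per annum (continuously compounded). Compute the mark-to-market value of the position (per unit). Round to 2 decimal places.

PV(remaining dividends) I = 13.44·e^(−0.0646·4/12) + 5.87·e^(−0.0646·5/12) + 13.96·e^(−0.0646·6/12) = 32.3841
Current forward F = (S − I)·e^(rT) = (475.80 − 32.3841)·e^(0.0646·7/12) = 443.4159 × 1.038402 = 460.4440
Value (long) = (F − K)·e^(−rT) = (460.4440 − 501.73) × 0.963018 = -39.7592
Value = -£39.76

-£39.76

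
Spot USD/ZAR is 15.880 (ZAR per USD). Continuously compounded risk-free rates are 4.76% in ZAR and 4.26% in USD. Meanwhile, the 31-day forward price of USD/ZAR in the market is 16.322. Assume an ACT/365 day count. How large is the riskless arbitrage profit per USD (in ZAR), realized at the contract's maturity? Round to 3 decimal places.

Fair forward: F* = S·e^(carry·T), with carry = (r_ZAR − r_USD) = 0.0476 − 0.0426 = 0.0050
F* = 15.880 · e^(0.0050 × 31/365) = 15.880 · e^0.000425 = 15.880 × 1.000425 = 15.8867
Market 16.322 > fair 15.8867: forward overpriced → cash-and-carry (buy spot, short the forward).
At maturity, profit = |F_mkt − F*| = |16.322 − 15.8867| = 0.435 per USD (in ZAR)

0.435 per USD (in ZAR)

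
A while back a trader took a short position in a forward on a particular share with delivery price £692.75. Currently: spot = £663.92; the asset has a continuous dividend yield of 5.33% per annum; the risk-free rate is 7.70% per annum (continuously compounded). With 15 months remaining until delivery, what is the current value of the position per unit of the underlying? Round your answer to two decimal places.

Current fair forward for the remaining 15 months: F = S·e^((r − q)·T), (r − q) = 0.0770 − 0.0533 = 0.0237
F = 663.92 · e^(0.0237 × 15/12) = 663.92 × 1.030068 = 683.8827
Value of long forward = (F − K)·e^(−rT) = (683.8827 − 692.75) · e^(−0.0770·15/12)
= -8.8673 × 0.908237 = -8.05
Short position value = −(long value) = £8.05

£8.05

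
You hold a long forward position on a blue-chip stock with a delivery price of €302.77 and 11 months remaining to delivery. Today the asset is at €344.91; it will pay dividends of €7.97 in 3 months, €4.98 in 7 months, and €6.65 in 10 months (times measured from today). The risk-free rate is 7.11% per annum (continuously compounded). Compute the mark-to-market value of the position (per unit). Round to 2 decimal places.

€42.37

PV(remaining dividends) I = 7.97·e^(−0.0711·3/12) + 4.98·e^(−0.0711·7/12) + 6.65·e^(−0.0711·10/12) = 18.8747
Current forward F = (S − I)·e^(rT) = (344.91 − 18.8747)·e^(0.0711·11/12) = 326.0353 × 1.067346 = 347.9925
Value (long) = (F − K)·e^(−rT) = (347.9925 − 302.77) × 0.936903 = 42.3691
Value = €42.37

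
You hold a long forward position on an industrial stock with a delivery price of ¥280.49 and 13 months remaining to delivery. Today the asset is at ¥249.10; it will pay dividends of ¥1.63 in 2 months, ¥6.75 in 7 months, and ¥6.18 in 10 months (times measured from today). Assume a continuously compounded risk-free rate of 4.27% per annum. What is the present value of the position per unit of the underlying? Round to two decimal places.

PV(remaining dividends) I = 1.63·e^(−0.0427·2/12) + 6.75·e^(−0.0427·7/12) + 6.18·e^(−0.0427·10/12) = 14.1663
Current forward F = (S − I)·e^(rT) = (249.10 − 14.1663)·e^(0.0427·13/12) = 234.9337 × 1.047345 = 246.0566
Value (long) = (F − K)·e^(−rT) = (246.0566 − 280.49) × 0.954795 = -32.8768
Value = -¥32.88

-¥32.88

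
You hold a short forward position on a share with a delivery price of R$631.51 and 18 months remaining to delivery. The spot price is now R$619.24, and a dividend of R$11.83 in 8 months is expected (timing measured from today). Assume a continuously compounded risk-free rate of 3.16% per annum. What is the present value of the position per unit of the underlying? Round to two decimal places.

PV(remaining dividends) I = 11.83·e^(−0.0316·8/12) = 11.5834
Current forward F = (S − I)·e^(rT) = (619.24 − 11.5834)·e^(0.0316·18/12) = 607.6566 × 1.048541 = 637.1529
Value (long) = (F − K)·e^(−rT) = (637.1529 − 631.51) × 0.953706 = 5.3817
Short position value = −(long value) = -R$5.38

-R$5.38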